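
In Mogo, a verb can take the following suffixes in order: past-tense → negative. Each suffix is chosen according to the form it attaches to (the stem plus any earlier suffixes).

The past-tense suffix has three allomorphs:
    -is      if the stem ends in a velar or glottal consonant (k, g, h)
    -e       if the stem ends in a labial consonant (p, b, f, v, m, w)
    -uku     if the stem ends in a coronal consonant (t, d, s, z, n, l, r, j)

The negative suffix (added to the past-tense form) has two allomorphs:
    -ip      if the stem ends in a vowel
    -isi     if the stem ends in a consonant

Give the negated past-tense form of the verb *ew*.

*ew* — final consonant /w/ (labial) → -e → *ewe*.
The past-tense form *ewe* — final sound /e/ (a vowel) → -ip → *eweip*.

eweip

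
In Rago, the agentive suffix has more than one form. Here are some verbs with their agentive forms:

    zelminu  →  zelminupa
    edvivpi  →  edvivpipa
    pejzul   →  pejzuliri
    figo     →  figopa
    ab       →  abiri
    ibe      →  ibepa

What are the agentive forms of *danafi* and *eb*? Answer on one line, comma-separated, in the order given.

The alternation tracks the final sound of the stem — -iri when the stem ends in a consonant (*pejzul*, *ab*); -pa when the stem ends in a vowel (*zelminu*, *edvivpi*, *figo*, *ibe*).
Since the final sound of *danafi* is /i/ (a vowel), it takes -pa, giving *danafipa*.
The final sound of *eb* is /b/, which is a consonant, so the suffix is -iri, giving *ebiri*.

danafipa, ebiri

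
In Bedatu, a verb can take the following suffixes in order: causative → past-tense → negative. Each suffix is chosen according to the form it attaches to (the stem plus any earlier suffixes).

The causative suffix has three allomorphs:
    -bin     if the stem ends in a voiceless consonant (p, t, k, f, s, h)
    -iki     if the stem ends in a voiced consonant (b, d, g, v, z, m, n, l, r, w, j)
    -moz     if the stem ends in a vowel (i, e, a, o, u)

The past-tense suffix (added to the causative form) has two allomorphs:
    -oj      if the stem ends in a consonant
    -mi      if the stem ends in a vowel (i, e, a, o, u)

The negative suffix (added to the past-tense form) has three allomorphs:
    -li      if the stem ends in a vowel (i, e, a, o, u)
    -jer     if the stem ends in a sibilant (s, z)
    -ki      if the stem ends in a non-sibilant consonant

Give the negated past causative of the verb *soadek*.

soadekbinojki

*soadek* — final sound /k/ (a voiceless consonant) → -bin → *soadekbin*.
Since the final sound of the causative form *soadekbin* is /n/ (a consonant), it takes -oj, giving *soadekbinoj*.
The past-tense form *soadekbinoj* — final sound /j/ (a non-sibilant consonant) → -ki → *soadekbinojki*.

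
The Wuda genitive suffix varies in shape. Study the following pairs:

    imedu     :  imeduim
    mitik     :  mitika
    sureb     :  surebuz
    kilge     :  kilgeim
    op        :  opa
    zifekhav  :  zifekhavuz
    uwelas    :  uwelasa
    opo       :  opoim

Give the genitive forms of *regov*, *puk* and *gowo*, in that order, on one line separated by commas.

regovuz, puka, gowoim

The pattern is voicing of the final sound: -a when the stem ends in a voiceless consonant (*mitik*, *op*, *uwelas*); -uz when the stem ends in a voiced consonant (*sureb*, *zifekhav*); -im when the stem ends in a vowel (*imedu*, *kilge*, *opo*).
The final sound of *regov* is /v/, which is a voiced consonant, so the suffix is -uz, giving *regovuz*.
Since the final sound of *puk* is /k/ (a voiceless consonant), it takes -a, giving *puka*.
The final sound of *gowo* is /o/, which is a vowel, so the suffix is -im, giving *gowoim*.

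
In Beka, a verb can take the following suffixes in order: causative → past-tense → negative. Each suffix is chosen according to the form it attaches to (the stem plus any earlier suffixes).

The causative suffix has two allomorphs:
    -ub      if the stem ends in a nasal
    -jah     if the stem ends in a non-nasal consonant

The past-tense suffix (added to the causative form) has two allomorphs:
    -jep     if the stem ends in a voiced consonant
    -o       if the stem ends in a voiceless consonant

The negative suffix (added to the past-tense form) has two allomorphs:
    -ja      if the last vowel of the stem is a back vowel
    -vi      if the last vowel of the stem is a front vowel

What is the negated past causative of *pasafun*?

Since the final consonant of *pasafun* is /n/ (a nasal), it takes -ub, giving *pasafunub*.
The causative form *pasafunub*: final consonant = /b/, voiced → -jep → *pasafunubjep*.
The past-tense form *pasafunubjep* — last vowel /e/ (a front vowel) → -vi → *pasafunubjepvi*.

pasafunubjepvi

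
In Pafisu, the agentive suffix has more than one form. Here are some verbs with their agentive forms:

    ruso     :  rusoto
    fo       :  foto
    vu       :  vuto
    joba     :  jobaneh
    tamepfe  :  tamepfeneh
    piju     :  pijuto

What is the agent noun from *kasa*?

Looking at the last vowel of each stem: -to when the last vowel of the stem is a rounded vowel (*ruso*, *fo*, *vu*, *piju*); -neh when the last vowel of the stem is an unrounded vowel (*joba*, *tamepfe*).
The last vowel of *kasa* is /a/, which is an unrounded vowel, so the suffix is -neh, giving *kasaneh*.

kasaneh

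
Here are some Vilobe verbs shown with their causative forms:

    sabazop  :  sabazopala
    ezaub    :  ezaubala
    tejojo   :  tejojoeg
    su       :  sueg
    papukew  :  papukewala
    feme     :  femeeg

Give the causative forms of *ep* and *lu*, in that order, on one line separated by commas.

Looking at the final sound of each stem: -ala when the stem ends in a consonant (*sabazop*, *ezaub*, *papukew*); -eg when the stem ends in a vowel (*tejojo*, *su*, *feme*).
*ep* — final sound /p/ (a consonant) → -ala → *epala*.
The final sound of *lu* is /u/, which is a vowel, so the suffix is -eg, giving *lueg*.

epala, lueg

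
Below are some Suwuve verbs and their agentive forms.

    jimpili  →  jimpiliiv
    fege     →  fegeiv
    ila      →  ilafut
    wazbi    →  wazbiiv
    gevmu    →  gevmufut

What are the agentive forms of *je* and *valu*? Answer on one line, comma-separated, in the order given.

jeiv, valufut

Looking at the last vowel of each stem: -iv when the last vowel of the stem is a front vowel (*jimpili*, *fege*, *wazbi*); -fut when the last vowel of the stem is a back vowel (*ila*, *gevmu*).
*je* — last vowel /e/ (a front vowel) → -iv → *jeiv*.
*valu*: last vowel = /u/, a back vowel → -fut → *valufut*.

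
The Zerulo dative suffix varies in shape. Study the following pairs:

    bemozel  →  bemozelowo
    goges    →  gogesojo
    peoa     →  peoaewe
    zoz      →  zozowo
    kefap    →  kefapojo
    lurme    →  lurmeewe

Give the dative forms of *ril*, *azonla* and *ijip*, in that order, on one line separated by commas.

rilowo, azonlaewe, ijipojo

Looking at the final sound of each stem: -ojo when the stem ends in a voiceless consonant (*goges*, *kefap*); -owo when the stem ends in a voiced consonant (*bemozel*, *zoz*); -ewe when the stem ends in a vowel (*peoa*, *lurme*).
*ril* — final sound /l/ (a voiced consonant) → -owo → *rilowo*.
Since the final sound of *azonla* is /a/ (a vowel), it takes -ewe, giving *azonlaewe*.
*ijip* — final sound /p/ (a voiceless consonant) → -ojo → *ijipojo*.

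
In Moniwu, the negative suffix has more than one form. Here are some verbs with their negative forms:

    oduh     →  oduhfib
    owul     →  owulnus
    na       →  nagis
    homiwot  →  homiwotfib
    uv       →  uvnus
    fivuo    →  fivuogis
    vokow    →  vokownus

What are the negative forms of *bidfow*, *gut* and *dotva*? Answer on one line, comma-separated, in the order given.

bidfownus, gutfib, dotvagis

The suffix is conditioned by the final sound: -fib when the stem ends in a voiceless consonant (*oduh*, *homiwot*); -nus when the stem ends in a voiced consonant (*owul*, *uv*, *vokow*); -gis when the stem ends in a vowel (*na*, *fivuo*).
*bidfow*: final sound = /w/, a voiced consonant → -nus → *bidfownus*.
Since the final sound of *gut* is /t/ (a voiceless consonant), it takes -fib, giving *gutfib*.
*dotva* — final sound /a/ (a vowel) → -gis → *dotvagis*.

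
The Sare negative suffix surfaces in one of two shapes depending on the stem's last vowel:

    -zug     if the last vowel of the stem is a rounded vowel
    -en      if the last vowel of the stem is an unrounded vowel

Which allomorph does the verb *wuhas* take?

-en

*wuhas* — last vowel /a/ (an unrounded vowel) → -en.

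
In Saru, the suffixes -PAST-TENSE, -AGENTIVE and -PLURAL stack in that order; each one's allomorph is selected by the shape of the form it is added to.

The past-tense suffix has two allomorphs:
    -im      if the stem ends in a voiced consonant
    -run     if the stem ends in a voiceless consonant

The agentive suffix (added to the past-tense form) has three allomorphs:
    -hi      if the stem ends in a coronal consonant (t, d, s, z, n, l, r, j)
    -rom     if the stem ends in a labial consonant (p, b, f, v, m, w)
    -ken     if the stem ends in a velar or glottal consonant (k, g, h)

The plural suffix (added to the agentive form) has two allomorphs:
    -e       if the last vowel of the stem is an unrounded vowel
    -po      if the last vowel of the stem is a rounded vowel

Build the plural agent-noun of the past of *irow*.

Since the final consonant of *irow* is /w/ (voiced), it takes -im, giving *irowim*.
The final consonant of the past-tense form *irowim* is /m/, which is labial, so the agentive suffix is -rom, giving *irowimrom*.
Since the last vowel of the agentive form *irowimrom* is /o/ (a rounded vowel), it takes -po, giving *irowimrompo*.

irowimrompo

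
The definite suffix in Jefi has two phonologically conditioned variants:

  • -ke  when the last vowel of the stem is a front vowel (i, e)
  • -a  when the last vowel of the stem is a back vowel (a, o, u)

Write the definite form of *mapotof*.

*mapotof* — last vowel /o/ (a back vowel) → -a → *mapotofa*.

mapotofa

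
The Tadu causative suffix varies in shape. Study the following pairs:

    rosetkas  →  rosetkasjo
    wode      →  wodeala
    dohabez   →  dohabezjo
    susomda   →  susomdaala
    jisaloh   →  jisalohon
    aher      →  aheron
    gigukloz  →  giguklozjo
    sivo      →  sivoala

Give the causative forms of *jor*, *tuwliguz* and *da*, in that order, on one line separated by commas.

joron, tuwliguzjo, daala

The pattern is sibilance of the final sound: -jo when the stem ends in a sibilant (*rosetkas*, *dohabez*, *gigukloz*); -on when the stem ends in a non-sibilant consonant (*jisaloh*, *aher*); -ala when the stem ends in a vowel (*wode*, *susomda*, *sivo*).
*jor* — final sound /r/ (a non-sibilant consonant) → -on → *joron*.
*tuwliguz* — final sound /z/ (a sibilant) → -jo → *tuwliguzjo*.
*da*: final sound = /a/, a vowel → -ala → *daala*.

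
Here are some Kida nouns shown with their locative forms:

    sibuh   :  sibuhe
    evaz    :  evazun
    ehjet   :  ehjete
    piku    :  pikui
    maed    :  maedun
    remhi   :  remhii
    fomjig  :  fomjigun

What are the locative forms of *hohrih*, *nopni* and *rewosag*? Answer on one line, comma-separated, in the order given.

Looking at the final sound of each stem: -e when the stem ends in a voiceless consonant (*sibuh*, *ehjet*); -un when the stem ends in a voiced consonant (*evaz*, *maed*, *fomjig*); -i when the stem ends in a vowel (*piku*, *remhi*).
The final sound of *hohrih* is /h/, which is a voiceless consonant, so the suffix is -e, giving *hohrihe*.
The final sound of *nopni* is /i/, which is a vowel, so the suffix is -i, giving *nopnii*.
*rewosag* — final sound /g/ (a voiced consonant) → -un → *rewosagun*.

hohrihe, nopnii, rewosagun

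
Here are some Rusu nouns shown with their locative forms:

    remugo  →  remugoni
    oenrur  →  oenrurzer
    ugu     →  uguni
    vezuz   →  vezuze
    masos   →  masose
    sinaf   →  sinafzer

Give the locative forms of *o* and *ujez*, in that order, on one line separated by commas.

The pattern is sibilance of the final sound: -e when the stem ends in a sibilant (*vezuz*, *masos*); -zer when the stem ends in a non-sibilant consonant (*oenrur*, *sinaf*); -ni when the stem ends in a vowel (*remugo*, *ugu*).
*o* — final sound /o/ (a vowel) → -ni → *oni*.
The final sound of *ujez* is /z/, which is a sibilant, so the suffix is -e, giving *ujeze*.

oni, ujeze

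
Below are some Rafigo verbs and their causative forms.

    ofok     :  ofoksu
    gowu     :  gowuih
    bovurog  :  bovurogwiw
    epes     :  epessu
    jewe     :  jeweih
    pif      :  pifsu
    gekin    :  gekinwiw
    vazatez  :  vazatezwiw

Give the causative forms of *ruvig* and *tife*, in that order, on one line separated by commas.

ruvigwiw, tifeih

The pattern is voicing of the final sound: -su when the stem ends in a voiceless consonant (*ofok*, *epes*, *pif*); -wiw when the stem ends in a voiced consonant (*bovurog*, *gekin*, *vazatez*); -ih when the stem ends in a vowel (*gowu*, *jewe*).
*ruvig* — final sound /g/ (a voiced consonant) → -wiw → *ruvigwiw*.
*tife* — final sound /e/ (a vowel) → -ih → *tifeih*.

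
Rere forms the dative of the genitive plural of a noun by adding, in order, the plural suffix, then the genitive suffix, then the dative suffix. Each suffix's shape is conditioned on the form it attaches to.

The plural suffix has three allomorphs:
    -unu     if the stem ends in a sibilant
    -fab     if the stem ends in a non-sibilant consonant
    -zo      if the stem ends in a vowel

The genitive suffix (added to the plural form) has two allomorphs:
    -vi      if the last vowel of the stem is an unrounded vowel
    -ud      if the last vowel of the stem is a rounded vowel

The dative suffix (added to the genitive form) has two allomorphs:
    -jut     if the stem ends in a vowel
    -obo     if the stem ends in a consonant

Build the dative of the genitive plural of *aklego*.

The final sound of *aklego* is /o/, which is a vowel, so the plural suffix is -zo, giving *aklegozo*.
The last vowel of the plural form *aklegozo* is /o/, which is a rounded vowel, so the genitive suffix is -ud, giving *aklegozoud*.
The genitive form *aklegozoud*: final sound = /d/, a consonant → -obo → *aklegozoudobo*.

aklegozoudobo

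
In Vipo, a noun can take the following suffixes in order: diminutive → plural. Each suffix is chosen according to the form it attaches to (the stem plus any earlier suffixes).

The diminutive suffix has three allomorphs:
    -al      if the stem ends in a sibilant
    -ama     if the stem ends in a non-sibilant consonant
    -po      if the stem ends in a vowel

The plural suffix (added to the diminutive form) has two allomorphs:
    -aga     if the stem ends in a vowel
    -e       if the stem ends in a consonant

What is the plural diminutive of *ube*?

ubepoaga

*ube* — final sound /e/ (a vowel) → -po → *ubepo*.
Since the final sound of the diminutive form *ubepo* is /o/ (a vowel), it takes -aga, giving *ubepoaga*.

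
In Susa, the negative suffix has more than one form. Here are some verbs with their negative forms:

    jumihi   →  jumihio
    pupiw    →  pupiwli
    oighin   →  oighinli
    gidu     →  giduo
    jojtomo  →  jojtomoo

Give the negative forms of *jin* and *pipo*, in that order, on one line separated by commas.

Looking at the final sound of each stem: -li when the stem ends in a consonant (*pupiw*, *oighin*); -o when the stem ends in a vowel (*jumihi*, *gidu*, *jojtomo*).
The final sound of *jin* is /n/, which is a consonant, so the suffix is -li, giving *jinli*.
Since the final sound of *pipo* is /o/ (a vowel), it takes -o, giving *pipoo*.

jinli, pipoo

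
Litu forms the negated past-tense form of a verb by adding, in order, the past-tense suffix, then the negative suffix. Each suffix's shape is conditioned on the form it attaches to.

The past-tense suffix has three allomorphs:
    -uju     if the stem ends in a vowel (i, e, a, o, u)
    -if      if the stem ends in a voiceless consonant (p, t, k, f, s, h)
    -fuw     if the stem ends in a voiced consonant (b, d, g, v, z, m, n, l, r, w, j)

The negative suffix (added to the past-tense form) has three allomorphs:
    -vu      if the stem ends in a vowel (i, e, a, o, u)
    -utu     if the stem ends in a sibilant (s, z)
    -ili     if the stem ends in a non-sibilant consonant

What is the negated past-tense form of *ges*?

gesifili

Since the final sound of *ges* is /s/ (a voiceless consonant), it takes -if, giving *gesif*.
The past-tense form *gesif* — final sound /f/ (a non-sibilant consonant) → -ili → *gesifili*.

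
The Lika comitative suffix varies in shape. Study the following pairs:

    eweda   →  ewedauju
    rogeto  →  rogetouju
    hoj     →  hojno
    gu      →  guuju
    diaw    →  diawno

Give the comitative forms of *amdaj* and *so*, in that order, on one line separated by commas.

The pattern is consonant vs. vowel: -no when the stem ends in a consonant (*hoj*, *diaw*); -uju when the stem ends in a vowel (*eweda*, *rogeto*, *gu*).
*amdaj* — final sound /j/ (a consonant) → -no → *amdajno*.
Since the final sound of *so* is /o/ (a vowel), it takes -uju, giving *souju*.

amdajno, souju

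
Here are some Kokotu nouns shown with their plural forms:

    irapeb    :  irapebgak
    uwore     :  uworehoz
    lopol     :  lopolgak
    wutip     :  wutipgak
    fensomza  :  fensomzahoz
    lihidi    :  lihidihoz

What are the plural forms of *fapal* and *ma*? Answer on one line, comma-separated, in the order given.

fapalgak, mahoz

Looking at the final sound of each stem: -gak when the stem ends in a consonant (*irapeb*, *lopol*, *wutip*); -hoz when the stem ends in a vowel (*uwore*, *fensomza*, *lihidi*).
The final sound of *fapal* is /l/, which is a consonant, so the suffix is -gak, giving *fapalgak*.
The final sound of *ma* is /a/, which is a vowel, so the suffix is -hoz, giving *mahoz*.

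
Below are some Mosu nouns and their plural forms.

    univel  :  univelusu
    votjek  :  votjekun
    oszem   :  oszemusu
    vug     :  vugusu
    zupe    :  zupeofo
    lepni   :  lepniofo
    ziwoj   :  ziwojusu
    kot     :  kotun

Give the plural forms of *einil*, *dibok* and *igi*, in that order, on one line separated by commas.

einilusu, dibokun, igiofo

The alternation tracks the final sound of the stem — -un when the stem ends in a voiceless consonant (*votjek*, *kot*); -usu when the stem ends in a voiced consonant (*univel*, *oszem*, *vug*, *ziwoj*); -ofo when the stem ends in a vowel (*zupe*, *lepni*).
The final sound of *einil* is /l/, which is a voiced consonant, so the suffix is -usu, giving *einilusu*.
Since the final sound of *dibok* is /k/ (a voiceless consonant), it takes -un, giving *dibokun*.
*igi*: final sound = /i/, a vowel → -ofo → *igiofo*.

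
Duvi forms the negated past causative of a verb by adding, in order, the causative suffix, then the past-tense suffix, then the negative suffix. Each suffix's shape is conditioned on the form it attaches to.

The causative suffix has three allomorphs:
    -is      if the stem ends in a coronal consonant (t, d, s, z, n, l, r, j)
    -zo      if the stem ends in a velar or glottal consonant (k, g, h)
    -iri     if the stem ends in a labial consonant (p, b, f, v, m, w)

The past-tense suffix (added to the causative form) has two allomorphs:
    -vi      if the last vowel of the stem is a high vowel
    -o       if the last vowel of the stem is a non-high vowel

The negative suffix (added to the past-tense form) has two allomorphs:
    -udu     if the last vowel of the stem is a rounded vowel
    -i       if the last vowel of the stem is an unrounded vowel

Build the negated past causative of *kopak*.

kopakzooudu

*kopak* — final consonant /k/ (velar/glottal) → -zo → *kopakzo*.
The causative form *kopakzo* — last vowel /o/ (a non-high vowel) → -o → *kopakzoo*.
The past-tense form *kopakzoo*: last vowel = /o/, a rounded vowel → -udu → *kopakzooudu*.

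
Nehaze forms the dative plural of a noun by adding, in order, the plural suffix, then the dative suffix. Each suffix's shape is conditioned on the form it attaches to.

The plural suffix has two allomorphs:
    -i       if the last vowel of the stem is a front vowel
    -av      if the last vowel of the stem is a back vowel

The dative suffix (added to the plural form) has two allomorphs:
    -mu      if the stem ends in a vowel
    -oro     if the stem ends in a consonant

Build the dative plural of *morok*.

Since the last vowel of *morok* is /o/ (a back vowel), it takes -av, giving *morokav*.
The final sound of the plural form *morokav* is /v/, which is a consonant, so the dative suffix is -oro, giving *morokavoro*.

morokavoro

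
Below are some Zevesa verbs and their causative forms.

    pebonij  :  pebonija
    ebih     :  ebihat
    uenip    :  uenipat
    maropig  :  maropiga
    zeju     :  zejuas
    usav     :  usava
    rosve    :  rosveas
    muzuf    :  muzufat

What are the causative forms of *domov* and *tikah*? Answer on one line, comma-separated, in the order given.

Looking at the final sound of each stem: -at when the stem ends in a voiceless consonant (*ebih*, *uenip*, *muzuf*); -a when the stem ends in a voiced consonant (*pebonij*, *maropig*, *usav*); -as when the stem ends in a vowel (*zeju*, *rosve*).
The final sound of *domov* is /v/, which is a voiced consonant, so the suffix is -a, giving *domova*.
The final sound of *tikah* is /h/, which is a voiceless consonant, so the suffix is -at, giving *tikahat*.

domova, tikahat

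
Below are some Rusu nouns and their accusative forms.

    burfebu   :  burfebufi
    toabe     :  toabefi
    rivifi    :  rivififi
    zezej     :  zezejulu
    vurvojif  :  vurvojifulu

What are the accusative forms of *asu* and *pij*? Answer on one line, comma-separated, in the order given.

The suffix is conditioned by the final sound: -ulu when the stem ends in a consonant (*zezej*, *vurvojif*); -fi when the stem ends in a vowel (*burfebu*, *toabe*, *rivifi*).
The final sound of *asu* is /u/, which is a vowel, so the suffix is -fi, giving *asufi*.
Since the final sound of *pij* is /j/ (a consonant), it takes -ulu, giving *pijulu*.

asufi, pijulu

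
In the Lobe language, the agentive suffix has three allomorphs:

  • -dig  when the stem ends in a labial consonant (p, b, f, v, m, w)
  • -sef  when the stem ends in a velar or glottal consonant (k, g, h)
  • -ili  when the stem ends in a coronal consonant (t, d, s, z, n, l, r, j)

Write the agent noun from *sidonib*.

*sidonib*: final consonant = /b/, labial → -dig → *sidonibdig*.

sidonibdig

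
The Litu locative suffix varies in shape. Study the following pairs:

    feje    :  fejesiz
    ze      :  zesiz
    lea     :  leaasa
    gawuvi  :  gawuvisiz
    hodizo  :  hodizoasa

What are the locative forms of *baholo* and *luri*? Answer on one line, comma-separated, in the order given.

baholoasa, lurisiz

The alternation tracks the last vowel of the stem — -siz when the last vowel of the stem is a front vowel (*feje*, *ze*, *gawuvi*); -asa when the last vowel of the stem is a back vowel (*lea*, *hodizo*).
*baholo* — last vowel /o/ (a back vowel) → -asa → *baholoasa*.
*luri* — last vowel /i/ (a front vowel) → -siz → *lurisiz*.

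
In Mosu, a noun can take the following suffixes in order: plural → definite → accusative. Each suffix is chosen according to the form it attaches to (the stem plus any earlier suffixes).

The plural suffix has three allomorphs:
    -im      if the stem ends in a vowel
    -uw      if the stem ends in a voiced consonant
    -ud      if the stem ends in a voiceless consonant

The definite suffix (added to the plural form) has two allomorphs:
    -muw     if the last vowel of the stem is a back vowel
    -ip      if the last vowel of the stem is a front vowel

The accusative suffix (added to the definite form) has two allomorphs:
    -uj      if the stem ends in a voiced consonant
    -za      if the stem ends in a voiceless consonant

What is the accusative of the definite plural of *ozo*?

ozoimipza

*ozo* — final sound /o/ (a vowel) → -im → *ozoim*.
Since the last vowel of the plural form *ozoim* is /i/ (a front vowel), it takes -ip, giving *ozoimip*.
The definite form *ozoimip*: final consonant = /p/, voiceless → -za → *ozoimipza*.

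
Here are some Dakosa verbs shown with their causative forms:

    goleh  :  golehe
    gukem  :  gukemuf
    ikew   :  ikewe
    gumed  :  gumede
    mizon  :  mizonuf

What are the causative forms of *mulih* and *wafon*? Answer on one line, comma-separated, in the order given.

mulihe, wafonuf

The suffix is conditioned by the final consonant: -uf when the stem ends in a nasal (*gukem*, *mizon*); -e when the stem ends in a non-nasal consonant (*goleh*, *ikew*, *gumed*).
*mulih* — final consonant /h/ (non-nasal) → -e → *mulihe*.
*wafon*: final consonant = /n/, a nasal → -uf → *wafonuf*.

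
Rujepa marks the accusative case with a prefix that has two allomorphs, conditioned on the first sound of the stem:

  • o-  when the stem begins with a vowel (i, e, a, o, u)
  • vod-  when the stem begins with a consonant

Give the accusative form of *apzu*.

oapzu

Since the first sound of *apzu* is /a/ (a vowel), it takes o-, giving *oapzu*.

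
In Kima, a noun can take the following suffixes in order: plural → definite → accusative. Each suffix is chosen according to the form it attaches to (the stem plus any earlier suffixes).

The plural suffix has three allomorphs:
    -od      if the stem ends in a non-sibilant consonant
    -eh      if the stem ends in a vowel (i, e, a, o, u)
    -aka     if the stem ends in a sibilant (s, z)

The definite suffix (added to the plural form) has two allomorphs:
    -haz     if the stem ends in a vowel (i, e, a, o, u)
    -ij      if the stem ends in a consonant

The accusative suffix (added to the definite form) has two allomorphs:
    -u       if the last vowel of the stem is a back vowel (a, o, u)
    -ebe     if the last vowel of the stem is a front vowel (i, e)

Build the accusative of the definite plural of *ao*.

*ao*: final sound = /o/, a vowel → -eh → *aoeh*.
The plural form *aoeh* — final sound /h/ (a consonant) → -ij → *aoehij*.
The definite form *aoehij*: last vowel = /i/, a front vowel → -ebe → *aoehijebe*.

aoehijebe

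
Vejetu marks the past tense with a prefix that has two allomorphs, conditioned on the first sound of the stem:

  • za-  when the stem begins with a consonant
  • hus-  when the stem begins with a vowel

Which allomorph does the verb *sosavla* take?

*sosavla*: first sound = /s/, a consonant → za-.

za-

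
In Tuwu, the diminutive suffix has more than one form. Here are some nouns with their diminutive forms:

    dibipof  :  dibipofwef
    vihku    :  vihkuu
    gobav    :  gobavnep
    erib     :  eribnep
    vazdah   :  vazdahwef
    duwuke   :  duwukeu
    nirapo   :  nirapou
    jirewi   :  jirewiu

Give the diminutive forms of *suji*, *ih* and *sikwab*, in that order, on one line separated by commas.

The alternation tracks the final sound of the stem — -wef when the stem ends in a voiceless consonant (*dibipof*, *vazdah*); -nep when the stem ends in a voiced consonant (*gobav*, *erib*); -u when the stem ends in a vowel (*vihku*, *duwuke*, *nirapo*, *jirewi*).
*suji*: final sound = /i/, a vowel → -u → *sujiu*.
*ih* — final sound /h/ (a voiceless consonant) → -wef → *ihwef*.
The final sound of *sikwab* is /b/, which is a voiced consonant, so the suffix is -nep, giving *sikwabnep*.

sujiu, ihwef, sikwabnep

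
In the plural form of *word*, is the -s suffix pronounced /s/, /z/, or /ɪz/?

The stem *word* ends in a voiced non-sibilant sound.
The plural suffix surfaces as /ɪz/ after sibilants, /s/ after other voiceless consonants, and /z/ after other voiced sounds.
So the plural -s on *word* is pronounced /z/.

/z/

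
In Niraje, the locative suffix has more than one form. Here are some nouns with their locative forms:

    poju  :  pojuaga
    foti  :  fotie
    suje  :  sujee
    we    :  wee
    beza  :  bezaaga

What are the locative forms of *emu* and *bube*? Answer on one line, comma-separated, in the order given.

emuaga, bubee

The alternation tracks the last vowel of the stem — -e when the last vowel of the stem is a front vowel (*foti*, *suje*, *we*); -aga when the last vowel of the stem is a back vowel (*poju*, *beza*).
*emu*: last vowel = /u/, a back vowel → -aga → *emuaga*.
*bube* — last vowel /e/ (a front vowel) → -e → *bubee*.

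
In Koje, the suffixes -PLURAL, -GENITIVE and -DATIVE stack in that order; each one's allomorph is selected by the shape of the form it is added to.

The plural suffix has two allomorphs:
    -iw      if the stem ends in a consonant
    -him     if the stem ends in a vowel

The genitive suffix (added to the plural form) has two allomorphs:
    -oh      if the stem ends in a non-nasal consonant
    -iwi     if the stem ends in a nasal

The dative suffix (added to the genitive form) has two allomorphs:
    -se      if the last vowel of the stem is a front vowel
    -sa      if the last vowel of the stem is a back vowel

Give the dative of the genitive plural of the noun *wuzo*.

wuzohimiwise

Since the final sound of *wuzo* is /o/ (a vowel), it takes -him, giving *wuzohim*.
The plural form *wuzohim* — final consonant /m/ (a nasal) → -iwi → *wuzohimiwi*.
The genitive form *wuzohimiwi* — last vowel /i/ (a front vowel) → -se → *wuzohimiwise*.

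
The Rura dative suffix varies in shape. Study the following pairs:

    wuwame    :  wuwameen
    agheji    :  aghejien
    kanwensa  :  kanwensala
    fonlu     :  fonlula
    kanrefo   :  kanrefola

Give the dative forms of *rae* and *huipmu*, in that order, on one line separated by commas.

raeen, huipmula

The alternation tracks the last vowel of the stem — -en when the last vowel of the stem is a front vowel (*wuwame*, *agheji*); -la when the last vowel of the stem is a back vowel (*kanwensa*, *fonlu*, *kanrefo*).
The last vowel of *rae* is /e/, which is a front vowel, so the suffix is -en, giving *raeen*.
*huipmu* — last vowel /u/ (a back vowel) → -la → *huipmula*.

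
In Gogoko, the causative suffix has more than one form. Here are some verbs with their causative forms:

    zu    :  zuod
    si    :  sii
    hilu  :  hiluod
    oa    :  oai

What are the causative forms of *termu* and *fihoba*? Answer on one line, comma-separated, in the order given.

termuod, fihobai

The pattern is rounding harmony: -od when the last vowel of the stem is a rounded vowel (*zu*, *hilu*); -i when the last vowel of the stem is an unrounded vowel (*si*, *oa*).
*termu*: last vowel = /u/, a rounded vowel → -od → *termuod*.
*fihoba*: last vowel = /a/, an unrounded vowel → -i → *fihobai*.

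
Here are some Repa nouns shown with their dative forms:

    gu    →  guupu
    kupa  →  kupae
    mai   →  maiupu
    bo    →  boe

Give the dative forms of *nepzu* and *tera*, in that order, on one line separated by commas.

nepzuupu, terae

Looking at the last vowel of each stem: -upu when the last vowel of the stem is a high vowel (*gu*, *mai*); -e when the last vowel of the stem is a non-high vowel (*kupa*, *bo*).
*nepzu* — last vowel /u/ (a high vowel) → -upu → *nepzuupu*.
*tera* — last vowel /a/ (a non-high vowel) → -e → *terae*.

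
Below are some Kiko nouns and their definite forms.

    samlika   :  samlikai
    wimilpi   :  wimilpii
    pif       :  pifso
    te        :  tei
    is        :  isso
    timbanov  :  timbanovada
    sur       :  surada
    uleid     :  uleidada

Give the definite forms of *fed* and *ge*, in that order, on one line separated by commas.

The suffix is conditioned by the final sound: -so when the stem ends in a voiceless consonant (*pif*, *is*); -ada when the stem ends in a voiced consonant (*timbanov*, *sur*, *uleid*); -i when the stem ends in a vowel (*samlika*, *wimilpi*, *te*).
The final sound of *fed* is /d/, which is a voiced consonant, so the suffix is -ada, giving *fedada*.
Since the final sound of *ge* is /e/ (a vowel), it takes -i, giving *gei*.

fedada, gei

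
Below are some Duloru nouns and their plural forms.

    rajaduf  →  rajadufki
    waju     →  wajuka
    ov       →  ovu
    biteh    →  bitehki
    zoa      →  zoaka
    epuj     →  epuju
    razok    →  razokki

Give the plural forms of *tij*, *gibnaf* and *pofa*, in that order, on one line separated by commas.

The suffix is conditioned by the final sound: -ki when the stem ends in a voiceless consonant (*rajaduf*, *biteh*, *razok*); -u when the stem ends in a voiced consonant (*ov*, *epuj*); -ka when the stem ends in a vowel (*waju*, *zoa*).
*tij* — final sound /j/ (a voiced consonant) → -u → *tiju*.
*gibnaf* — final sound /f/ (a voiceless consonant) → -ki → *gibnafki*.
The final sound of *pofa* is /a/, which is a vowel, so the suffix is -ka, giving *pofaka*.

tiju, gibnafki, pofaka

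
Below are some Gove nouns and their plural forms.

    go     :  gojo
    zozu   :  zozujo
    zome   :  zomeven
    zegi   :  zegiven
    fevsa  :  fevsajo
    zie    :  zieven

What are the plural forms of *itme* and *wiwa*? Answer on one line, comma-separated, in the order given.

itmeven, wiwajo

The pattern is front/back vowel harmony: -ven when the last vowel of the stem is a front vowel (*zome*, *zegi*, *zie*); -jo when the last vowel of the stem is a back vowel (*go*, *zozu*, *fevsa*).
*itme* — last vowel /e/ (a front vowel) → -ven → *itmeven*.
*wiwa* — last vowel /a/ (a back vowel) → -jo → *wiwajo*.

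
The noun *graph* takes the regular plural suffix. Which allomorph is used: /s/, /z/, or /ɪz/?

/s/

The stem *graph* ends in a voiceless non-sibilant consonant.
The plural suffix surfaces as /ɪz/ after sibilants, /s/ after other voiceless consonants, and /z/ after other voiced sounds.
So the plural -s on *graph* is pronounced /s/.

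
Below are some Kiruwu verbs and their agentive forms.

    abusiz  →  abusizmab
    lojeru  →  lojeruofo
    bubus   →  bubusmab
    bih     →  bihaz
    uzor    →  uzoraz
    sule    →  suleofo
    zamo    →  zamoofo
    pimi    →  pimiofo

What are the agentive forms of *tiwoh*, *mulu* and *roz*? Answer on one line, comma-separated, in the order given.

tiwohaz, muluofo, rozmab

The pattern is sibilance of the final sound: -mab when the stem ends in a sibilant (*abusiz*, *bubus*); -az when the stem ends in a non-sibilant consonant (*bih*, *uzor*); -ofo when the stem ends in a vowel (*lojeru*, *sule*, *zamo*, *pimi*).
*tiwoh*: final sound = /h/, a non-sibilant consonant → -az → *tiwohaz*.
The final sound of *mulu* is /u/, which is a vowel, so the suffix is -ofo, giving *muluofo*.
*roz* — final sound /z/ (a sibilant) → -mab → *rozmab*.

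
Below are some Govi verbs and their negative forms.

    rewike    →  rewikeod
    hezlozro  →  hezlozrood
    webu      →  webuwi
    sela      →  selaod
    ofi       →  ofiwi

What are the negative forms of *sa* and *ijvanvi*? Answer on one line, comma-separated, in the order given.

saod, ijvanviwi

The pattern is height harmony: -wi when the last vowel of the stem is a high vowel (*webu*, *ofi*); -od when the last vowel of the stem is a non-high vowel (*rewike*, *hezlozro*, *sela*).
*sa*: last vowel = /a/, a non-high vowel → -od → *saod*.
The last vowel of *ijvanvi* is /i/, which is a high vowel, so the suffix is -wi, giving *ijvanviwi*.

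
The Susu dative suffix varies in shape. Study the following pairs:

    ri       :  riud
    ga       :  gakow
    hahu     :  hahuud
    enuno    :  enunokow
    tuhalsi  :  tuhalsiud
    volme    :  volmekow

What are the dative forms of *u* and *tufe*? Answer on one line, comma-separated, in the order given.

The suffix is conditioned by the last vowel: -ud when the last vowel of the stem is a high vowel (*ri*, *hahu*, *tuhalsi*); -kow when the last vowel of the stem is a non-high vowel (*ga*, *enuno*, *volme*).
*u*: last vowel = /u/, a high vowel → -ud → *uud*.
Since the last vowel of *tufe* is /e/ (a non-high vowel), it takes -kow, giving *tufekow*.

uud, tufekow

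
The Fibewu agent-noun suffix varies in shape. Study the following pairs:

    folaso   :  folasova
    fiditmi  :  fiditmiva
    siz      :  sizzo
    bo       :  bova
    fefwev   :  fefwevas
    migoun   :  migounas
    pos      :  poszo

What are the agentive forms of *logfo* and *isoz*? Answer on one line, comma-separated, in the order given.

logfova, isozzo

The suffix is conditioned by the final sound: -zo when the stem ends in a sibilant (*siz*, *pos*); -as when the stem ends in a non-sibilant consonant (*fefwev*, *migoun*); -va when the stem ends in a vowel (*folaso*, *fiditmi*, *bo*).
*logfo* — final sound /o/ (a vowel) → -va → *logfova*.
*isoz*: final sound = /z/, a sibilant → -zo → *isozzo*.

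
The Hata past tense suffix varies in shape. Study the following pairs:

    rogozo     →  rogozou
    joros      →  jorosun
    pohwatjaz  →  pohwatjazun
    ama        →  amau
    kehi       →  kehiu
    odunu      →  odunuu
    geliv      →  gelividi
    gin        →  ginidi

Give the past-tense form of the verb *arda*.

ardau

The alternation tracks the final sound of the stem — -un when the stem ends in a sibilant (*joros*, *pohwatjaz*); -idi when the stem ends in a non-sibilant consonant (*geliv*, *gin*); -u when the stem ends in a vowel (*rogozo*, *ama*, *kehi*, *odunu*).
The final sound of *arda* is /a/, which is a vowel, so the suffix is -u, giving *ardau*.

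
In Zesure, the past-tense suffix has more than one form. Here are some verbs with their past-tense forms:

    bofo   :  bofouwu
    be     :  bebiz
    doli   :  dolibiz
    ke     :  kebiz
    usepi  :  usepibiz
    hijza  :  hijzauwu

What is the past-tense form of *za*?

zauwu

The alternation tracks the last vowel of the stem — -biz when the last vowel of the stem is a front vowel (*be*, *doli*, *ke*, *usepi*); -uwu when the last vowel of the stem is a back vowel (*bofo*, *hijza*).
*za*: last vowel = /a/, a back vowel → -uwu → *zauwu*.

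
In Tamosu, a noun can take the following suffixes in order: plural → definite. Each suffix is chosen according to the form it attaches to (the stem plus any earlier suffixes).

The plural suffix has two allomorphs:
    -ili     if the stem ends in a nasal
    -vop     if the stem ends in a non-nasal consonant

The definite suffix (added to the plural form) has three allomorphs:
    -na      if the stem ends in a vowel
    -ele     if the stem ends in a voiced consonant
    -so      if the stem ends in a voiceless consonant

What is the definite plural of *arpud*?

arpudvopso

*arpud* — final consonant /d/ (non-nasal) → -vop → *arpudvop*.
The final sound of the plural form *arpudvop* is /p/, which is a voiceless consonant, so the definite suffix is -so, giving *arpudvopso*.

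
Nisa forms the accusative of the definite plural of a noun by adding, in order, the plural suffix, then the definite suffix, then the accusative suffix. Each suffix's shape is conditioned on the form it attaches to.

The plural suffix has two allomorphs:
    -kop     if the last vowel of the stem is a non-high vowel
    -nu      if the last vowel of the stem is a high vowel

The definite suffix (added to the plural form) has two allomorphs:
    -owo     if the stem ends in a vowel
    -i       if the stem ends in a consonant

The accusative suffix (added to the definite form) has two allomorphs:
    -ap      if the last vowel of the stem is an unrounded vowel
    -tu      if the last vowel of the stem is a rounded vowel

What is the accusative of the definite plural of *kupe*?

The last vowel of *kupe* is /e/, which is a non-high vowel, so the plural suffix is -kop, giving *kupekop*.
Since the final sound of the plural form *kupekop* is /p/ (a consonant), it takes -i, giving *kupekopi*.
The definite form *kupekopi* — last vowel /i/ (an unrounded vowel) → -ap → *kupekopiap*.

kupekopiap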